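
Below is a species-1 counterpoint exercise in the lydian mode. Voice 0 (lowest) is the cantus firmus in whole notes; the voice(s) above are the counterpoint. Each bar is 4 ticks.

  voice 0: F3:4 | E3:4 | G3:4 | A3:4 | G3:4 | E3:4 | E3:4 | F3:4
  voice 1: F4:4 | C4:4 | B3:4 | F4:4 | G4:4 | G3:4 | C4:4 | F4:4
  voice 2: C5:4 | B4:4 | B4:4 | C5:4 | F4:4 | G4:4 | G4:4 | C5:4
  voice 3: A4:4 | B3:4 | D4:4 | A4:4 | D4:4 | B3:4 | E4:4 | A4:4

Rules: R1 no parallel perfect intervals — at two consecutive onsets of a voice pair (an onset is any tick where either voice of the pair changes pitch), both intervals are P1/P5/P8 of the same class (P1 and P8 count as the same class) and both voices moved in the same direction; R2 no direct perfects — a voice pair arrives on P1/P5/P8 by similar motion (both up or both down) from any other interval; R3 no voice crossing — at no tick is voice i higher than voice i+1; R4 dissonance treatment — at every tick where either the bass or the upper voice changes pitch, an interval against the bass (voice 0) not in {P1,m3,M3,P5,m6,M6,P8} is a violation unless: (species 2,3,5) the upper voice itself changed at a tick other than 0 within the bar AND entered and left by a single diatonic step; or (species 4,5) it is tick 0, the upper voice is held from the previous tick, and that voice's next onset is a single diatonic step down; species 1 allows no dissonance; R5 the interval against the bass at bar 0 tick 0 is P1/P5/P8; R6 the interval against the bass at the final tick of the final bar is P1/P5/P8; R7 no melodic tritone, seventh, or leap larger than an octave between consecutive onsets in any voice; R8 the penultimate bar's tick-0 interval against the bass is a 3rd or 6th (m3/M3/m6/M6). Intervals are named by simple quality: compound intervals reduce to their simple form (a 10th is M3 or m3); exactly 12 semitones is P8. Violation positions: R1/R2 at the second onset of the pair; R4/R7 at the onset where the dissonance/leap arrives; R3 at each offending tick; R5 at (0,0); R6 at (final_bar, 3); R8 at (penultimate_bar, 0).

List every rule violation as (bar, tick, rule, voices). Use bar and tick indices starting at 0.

(0, 0, R3, (2, 3))
(0, 0, R5, (0, 3))
(0, 1, R3, (2, 3))
(0, 2, R3, (2, 3))
(0, 3, R3, (2, 3))
(1, 0, R1, (0, 2))
(1, 0, R2, (0, 3))
(1, 0, R2, (2, 3))
(1, 0, R3, (2, 3))
(1, 0, R7, (3,))
(1, 1, R3, (2, 3))
(1, 2, R3, (2, 3))
(1, 3, R3, (2, 3))
(2, 0, R1, (0, 3))
(2, 0, R3, (2, 3))
(2, 1, R3, (2, 3))
(2, 2, R3, (2, 3))
(2, 3, R3, (2, 3))
(3, 0, R2, (0, 3))
(3, 0, R2, (1, 2))
(3, 0, R3, (2, 3))
(3, 0, R7, (1,))
(3, 1, R3, (2, 3))
(3, 2, R3, (2, 3))
(3, 3, R3, (2, 3))
(4, 0, R2, (0, 3))
(4, 0, R3, (1, 2))
(4, 0, R3, (2, 3))
(4, 0, R4, (0, 2))
(4, 1, R3, (1, 2))
(4, 1, R3, (2, 3))
(4, 2, R3, (1, 2))
(4, 2, R3, (2, 3))
(4, 3, R3, (1, 2))
(4, 3, R3, (2, 3))
(5, 0, R1, (0, 3))
(5, 0, R3, (2, 3))
(5, 1, R3, (2, 3))
(5, 2, R3, (2, 3))
(5, 3, R3, (2, 3))
(6, 0, R3, (2, 3))
(6, 0, R8, (0, 3))
(6, 1, R3, (2, 3))
(6, 2, R3, (2, 3))
(6, 3, R3, (2, 3))
(7, 0, R1, (1, 2))
(7, 0, R2, (0, 1))
(7, 0, R2, (0, 2))
(7, 0, R3, (2, 3))
(7, 1, R3, (2, 3))
(7, 2, R3, (2, 3))
(7, 3, R3, (2, 3))
(7, 3, R6, (0, 3))

bar 0: v0=F3 v1=F4 v2=C5 v3=A4 downbeat M3
bar 1: v0=E3 v1=C4 v2=B4 v3=B3 downbeat P5
bar 2: v0=G3 v1=B3 v2=B4 v3=D4 downbeat P5
bar 3: v0=A3 v1=F4 v2=C5 v3=A4 downbeat P8
bar 4: v0=G3 v1=G4 v2=F4 v3=D4 downbeat P5
bar 5: v0=E3 v1=G3 v2=G4 v3=B3 downbeat P5
bar 6: v0=E3 v1=C4 v2=G4 v3=E4 downbeat P8
bar 7: v0=F3 v1=F4 v2=C5 v3=A4 downbeat M3
  -> R3 @ bar 0 tick 0 v(2, 3): C5 above A4
  -> R5 @ bar 0 tick 0 v(0, 3): opens on M3
  -> R3 @ bar 0 tick 1 v(2, 3): C5 above A4
  -> R3 @ bar 0 tick 2 v(2, 3): C5 above A4
  -> R3 @ bar 0 tick 3 v(2, 3): C5 above A4
  -> R1 @ bar 1 tick 0 v(0, 2): F3/C5 P5 -> E3/B4 P5 similar
  -> R2 @ bar 1 tick 0 v(0, 3): F3/A4 M3 -> E3/B3 P5 similar
  -> R2 @ bar 1 tick 0 v(2, 3): C5/A4 m3 -> B4/B3 P8 similar
  -> R3 @ bar 1 tick 0 v(2, 3): B4 above B3
  -> R7 @ bar 1 tick 0 v(3,): A4->B3 leap 10st
  -> R3 @ bar 1 tick 1 v(2, 3): B4 above B3
  -> R3 @ bar 1 tick 2 v(2, 3): B4 above B3
  -> R3 @ bar 1 tick 3 v(2, 3): B4 above B3
  -> R1 @ bar 2 tick 0 v(0, 3): E3/B3 P5 -> G3/D4 P5 similar
  -> R3 @ bar 2 tick 0 v(2, 3): B4 above D4
  -> R3 @ bar 2 tick 1 v(2, 3): B4 above D4
  -> R3 @ bar 2 tick 2 v(2, 3): B4 above D4
  -> R3 @ bar 2 tick 3 v(2, 3): B4 above D4
  -> R2 @ bar 3 tick 0 v(0, 3): G3/D4 P5 -> A3/A4 P8 similar
  -> R2 @ bar 3 tick 0 v(1, 2): B3/B4 P8 -> F4/C5 P5 similar
  -> R3 @ bar 3 tick 0 v(2, 3): C5 above A4
  -> R7 @ bar 3 tick 0 v(1,): B3->F4 leap 6st
  -> R3 @ bar 3 tick 1 v(2, 3): C5 above A4
  -> R3 @ bar 3 tick 2 v(2, 3): C5 above A4
  -> R3 @ bar 3 tick 3 v(2, 3): C5 above A4
  -> R2 @ bar 4 tick 0 v(0, 3): A3/A4 P8 -> G3/D4 P5 similar
  -> R3 @ bar 4 tick 0 v(1, 2): G4 above F4
  -> R3 @ bar 4 tick 0 v(2, 3): F4 above D4
  -> R4 @ bar 4 tick 0 v(0, 2): G3/F4 m7 untreated
  -> R3 @ bar 4 tick 1 v(1, 2): G4 above F4
  -> R3 @ bar 4 tick 1 v(2, 3): F4 above D4
  -> R3 @ bar 4 tick 2 v(1, 2): G4 above F4
  -> R3 @ bar 4 tick 2 v(2, 3): F4 above D4
  -> R3 @ bar 4 tick 3 v(1, 2): G4 above F4
  -> R3 @ bar 4 tick 3 v(2, 3): F4 above D4
  -> R1 @ bar 5 tick 0 v(0, 3): G3/D4 P5 -> E3/B3 P5 similar
  -> R3 @ bar 5 tick 0 v(2, 3): G4 above B3
  -> R3 @ bar 5 tick 1 v(2, 3): G4 above B3
  -> R3 @ bar 5 tick 2 v(2, 3): G4 above B3
  -> R3 @ bar 5 tick 3 v(2, 3): G4 above B3
  -> R3 @ bar 6 tick 0 v(2, 3): G4 above E4
  -> R8 @ bar 6 tick 0 v(0, 3): penult P8 not 3rd/6th
  -> R3 @ bar 6 tick 1 v(2, 3): G4 above E4
  -> R3 @ bar 6 tick 2 v(2, 3): G4 above E4
  -> R3 @ bar 6 tick 3 v(2, 3): G4 above E4
  -> R1 @ bar 7 tick 0 v(1, 2): C4/G4 P5 -> F4/C5 P5 similar
  -> R2 @ bar 7 tick 0 v(0, 1): E3/C4 m6 -> F3/F4 P8 similar
  -> R2 @ bar 7 tick 0 v(0, 2): E3/G4 m3 -> F3/C5 P5 similar
  -> R3 @ bar 7 tick 0 v(2, 3): C5 above A4
  -> R3 @ bar 7 tick 1 v(2, 3): C5 above A4
  -> R3 @ bar 7 tick 2 v(2, 3): C5 above A4
  -> R3 @ bar 7 tick 3 v(2, 3): C5 above A4
  -> R6 @ bar 7 tick 3 v(0, 3): closes on M3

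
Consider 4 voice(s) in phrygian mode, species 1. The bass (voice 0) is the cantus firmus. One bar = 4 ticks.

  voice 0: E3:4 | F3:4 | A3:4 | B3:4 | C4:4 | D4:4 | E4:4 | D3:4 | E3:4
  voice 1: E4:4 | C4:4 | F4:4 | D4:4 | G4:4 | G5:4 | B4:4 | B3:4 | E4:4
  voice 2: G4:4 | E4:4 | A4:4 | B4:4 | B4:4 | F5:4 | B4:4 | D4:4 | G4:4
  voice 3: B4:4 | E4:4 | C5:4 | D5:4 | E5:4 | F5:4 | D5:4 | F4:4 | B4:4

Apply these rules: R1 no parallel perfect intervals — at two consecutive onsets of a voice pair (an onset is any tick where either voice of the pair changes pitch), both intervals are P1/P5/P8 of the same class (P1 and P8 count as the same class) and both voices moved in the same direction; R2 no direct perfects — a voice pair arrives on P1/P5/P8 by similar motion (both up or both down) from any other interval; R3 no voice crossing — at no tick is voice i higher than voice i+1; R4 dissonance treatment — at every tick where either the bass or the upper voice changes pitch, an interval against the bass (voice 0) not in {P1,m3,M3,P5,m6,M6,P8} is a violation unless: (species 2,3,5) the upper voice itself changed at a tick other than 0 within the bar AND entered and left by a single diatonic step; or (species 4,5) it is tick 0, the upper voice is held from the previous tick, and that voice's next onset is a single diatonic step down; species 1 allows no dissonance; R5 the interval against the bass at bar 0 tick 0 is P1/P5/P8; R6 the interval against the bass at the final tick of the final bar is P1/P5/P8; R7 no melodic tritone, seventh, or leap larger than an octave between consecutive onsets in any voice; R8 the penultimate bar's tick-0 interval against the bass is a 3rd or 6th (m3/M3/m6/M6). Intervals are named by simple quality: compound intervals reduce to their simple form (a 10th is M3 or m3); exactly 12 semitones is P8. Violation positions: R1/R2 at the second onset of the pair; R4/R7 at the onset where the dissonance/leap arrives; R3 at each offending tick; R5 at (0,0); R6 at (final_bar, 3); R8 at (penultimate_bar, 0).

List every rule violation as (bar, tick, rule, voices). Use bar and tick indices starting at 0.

(0, 0, R5, (0, 2))
(1, 0, R2, (2, 3))
(1, 0, R4, (0, 2))
(1, 0, R4, (0, 3))
(2, 0, R2, (0, 2))
(2, 0, R2, (1, 3))
(3, 0, R1, (0, 2))
(4, 0, R2, (0, 1))
(4, 0, R4, (0, 2))
(5, 0, R2, (2, 3))
(5, 0, R3, (1, 2))
(5, 0, R4, (0, 1))
(5, 0, R7, (2,))
(5, 1, R3, (1, 2))
(5, 2, R3, (1, 2))
(5, 3, R3, (1, 2))
(6, 0, R2, (1, 2))
(6, 0, R4, (0, 3))
(6, 0, R7, (2,))
(7, 0, R2, (0, 2))
(7, 0, R7, (0,))
(7, 0, R8, (0, 2))
(8, 0, R2, (0, 1))
(8, 0, R2, (0, 3))
(8, 0, R2, (1, 3))
(8, 0, R7, (3,))
(8, 3, R6, (0, 2))

bar 0: v0=E3 v1=E4 v2=G4 v3=B4 downbeat P5
bar 1: v0=F3 v1=C4 v2=E4 v3=E4 downbeat M7
bar 2: v0=A3 v1=F4 v2=A4 v3=C5 downbeat m3
bar 3: v0=B3 v1=D4 v2=B4 v3=D5 downbeat m3
bar 4: v0=C4 v1=G4 v2=B4 v3=E5 downbeat M3
bar 5: v0=D4 v1=G5 v2=F5 v3=F5 downbeat m3
bar 6: v0=E4 v1=B4 v2=B4 v3=D5 downbeat m7
bar 7: v0=D3 v1=B3 v2=D4 v3=F4 downbeat m3
bar 8: v0=E3 v1=E4 v2=G4 v3=B4 downbeat P5
  -> R5 @ bar 0 tick 0 v(0, 2): opens on m3
  -> R2 @ bar 1 tick 0 v(2, 3): G4/B4 M3 -> E4/E4 P1 similar
  -> R4 @ bar 1 tick 0 v(0, 2): F3/E4 M7 untreated
  -> R4 @ bar 1 tick 0 v(0, 3): F3/E4 M7 untreated
  -> R2 @ bar 2 tick 0 v(0, 2): F3/E4 M7 -> A3/A4 P8 similar
  -> R2 @ bar 2 tick 0 v(1, 3): C4/E4 M3 -> F4/C5 P5 similar
  -> R1 @ bar 3 tick 0 v(0, 2): A3/A4 P8 -> B3/B4 P8 similar
  -> R2 @ bar 4 tick 0 v(0, 1): B3/D4 m3 -> C4/G4 P5 similar
  -> R4 @ bar 4 tick 0 v(0, 2): C4/B4 M7 untreated
  -> R2 @ bar 5 tick 0 v(2, 3): B4/E5 P4 -> F5/F5 P1 similar
  -> R3 @ bar 5 tick 0 v(1, 2): G5 above F5
  -> R4 @ bar 5 tick 0 v(0, 1): D4/G5 P4 untreated
  -> R7 @ bar 5 tick 0 v(2,): B4->F5 leap 6st
  -> R3 @ bar 5 tick 1 v(1, 2): G5 above F5
  -> R3 @ bar 5 tick 2 v(1, 2): G5 above F5
  -> R3 @ bar 5 tick 3 v(1, 2): G5 above F5
  -> R2 @ bar 6 tick 0 v(1, 2): G5/F5 M2 -> B4/B4 P1 similar
  -> R4 @ bar 6 tick 0 v(0, 3): E4/D5 m7 untreated
  -> R7 @ bar 6 tick 0 v(2,): F5->B4 leap 6st
  -> R2 @ bar 7 tick 0 v(0, 2): E4/B4 P5 -> D3/D4 P8 similar
  -> R7 @ bar 7 tick 0 v(0,): E4->D3 leap 14st
  -> R8 @ bar 7 tick 0 v(0, 2): penult P8 not 3rd/6th
  -> R2 @ bar 8 tick 0 v(0, 1): D3/B3 M6 -> E3/E4 P8 similar
  -> R2 @ bar 8 tick 0 v(0, 3): D3/F4 m3 -> E3/B4 P5 similar
  -> R2 @ bar 8 tick 0 v(1, 3): B3/F4 TT -> E4/B4 P5 similar
  -> R7 @ bar 8 tick 0 v(3,): F4->B4 leap 6st
  -> R6 @ bar 8 tick 3 v(0, 2): closes on m3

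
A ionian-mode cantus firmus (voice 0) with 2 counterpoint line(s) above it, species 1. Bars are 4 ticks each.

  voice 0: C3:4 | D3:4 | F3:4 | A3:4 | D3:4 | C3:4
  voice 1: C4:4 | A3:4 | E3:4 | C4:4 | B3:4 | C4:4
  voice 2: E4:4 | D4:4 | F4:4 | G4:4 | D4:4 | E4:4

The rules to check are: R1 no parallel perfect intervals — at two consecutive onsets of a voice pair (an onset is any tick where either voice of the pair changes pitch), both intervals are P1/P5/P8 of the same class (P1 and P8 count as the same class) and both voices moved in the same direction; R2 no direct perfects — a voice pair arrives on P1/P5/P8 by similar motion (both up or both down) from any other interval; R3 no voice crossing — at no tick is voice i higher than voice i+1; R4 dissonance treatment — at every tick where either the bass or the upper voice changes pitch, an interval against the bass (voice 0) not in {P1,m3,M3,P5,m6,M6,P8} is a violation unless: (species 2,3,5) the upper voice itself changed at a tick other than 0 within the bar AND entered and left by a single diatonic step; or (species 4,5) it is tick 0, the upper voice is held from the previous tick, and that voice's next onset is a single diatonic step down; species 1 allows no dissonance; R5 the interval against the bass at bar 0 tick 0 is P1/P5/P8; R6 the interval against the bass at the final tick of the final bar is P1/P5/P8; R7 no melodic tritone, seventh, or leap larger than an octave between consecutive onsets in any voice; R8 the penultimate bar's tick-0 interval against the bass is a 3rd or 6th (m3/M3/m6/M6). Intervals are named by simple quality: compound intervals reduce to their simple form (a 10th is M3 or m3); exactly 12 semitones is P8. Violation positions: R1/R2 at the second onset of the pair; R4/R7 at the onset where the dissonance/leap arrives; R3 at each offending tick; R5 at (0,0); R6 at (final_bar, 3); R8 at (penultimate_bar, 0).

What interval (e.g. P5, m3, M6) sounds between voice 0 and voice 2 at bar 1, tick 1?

P8

voice 0=D3 voice 2=D4 -> P8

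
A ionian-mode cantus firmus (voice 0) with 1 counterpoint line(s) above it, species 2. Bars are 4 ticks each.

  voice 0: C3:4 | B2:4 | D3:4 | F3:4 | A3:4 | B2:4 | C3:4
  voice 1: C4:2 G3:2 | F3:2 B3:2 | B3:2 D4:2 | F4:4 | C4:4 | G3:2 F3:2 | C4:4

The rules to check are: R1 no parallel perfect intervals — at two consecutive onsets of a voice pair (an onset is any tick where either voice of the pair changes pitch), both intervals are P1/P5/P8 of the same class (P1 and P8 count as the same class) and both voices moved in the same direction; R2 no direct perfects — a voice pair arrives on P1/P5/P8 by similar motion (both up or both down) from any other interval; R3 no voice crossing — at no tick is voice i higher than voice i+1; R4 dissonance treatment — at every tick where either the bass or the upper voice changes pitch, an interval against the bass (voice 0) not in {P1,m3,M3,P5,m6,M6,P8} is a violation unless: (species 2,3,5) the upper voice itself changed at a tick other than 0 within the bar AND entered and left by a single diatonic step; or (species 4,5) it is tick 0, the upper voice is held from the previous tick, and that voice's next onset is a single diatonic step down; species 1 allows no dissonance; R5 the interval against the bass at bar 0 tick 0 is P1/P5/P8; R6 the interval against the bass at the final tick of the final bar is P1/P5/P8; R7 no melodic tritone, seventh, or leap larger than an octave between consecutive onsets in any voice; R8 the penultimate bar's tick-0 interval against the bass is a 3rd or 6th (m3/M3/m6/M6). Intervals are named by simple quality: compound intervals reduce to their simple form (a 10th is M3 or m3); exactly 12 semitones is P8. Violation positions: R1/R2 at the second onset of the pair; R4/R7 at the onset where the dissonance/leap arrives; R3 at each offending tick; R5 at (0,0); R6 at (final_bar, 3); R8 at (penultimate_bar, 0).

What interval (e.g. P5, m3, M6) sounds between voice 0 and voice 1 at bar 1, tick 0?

TT

voice 0=B2 voice 1=F3 -> TT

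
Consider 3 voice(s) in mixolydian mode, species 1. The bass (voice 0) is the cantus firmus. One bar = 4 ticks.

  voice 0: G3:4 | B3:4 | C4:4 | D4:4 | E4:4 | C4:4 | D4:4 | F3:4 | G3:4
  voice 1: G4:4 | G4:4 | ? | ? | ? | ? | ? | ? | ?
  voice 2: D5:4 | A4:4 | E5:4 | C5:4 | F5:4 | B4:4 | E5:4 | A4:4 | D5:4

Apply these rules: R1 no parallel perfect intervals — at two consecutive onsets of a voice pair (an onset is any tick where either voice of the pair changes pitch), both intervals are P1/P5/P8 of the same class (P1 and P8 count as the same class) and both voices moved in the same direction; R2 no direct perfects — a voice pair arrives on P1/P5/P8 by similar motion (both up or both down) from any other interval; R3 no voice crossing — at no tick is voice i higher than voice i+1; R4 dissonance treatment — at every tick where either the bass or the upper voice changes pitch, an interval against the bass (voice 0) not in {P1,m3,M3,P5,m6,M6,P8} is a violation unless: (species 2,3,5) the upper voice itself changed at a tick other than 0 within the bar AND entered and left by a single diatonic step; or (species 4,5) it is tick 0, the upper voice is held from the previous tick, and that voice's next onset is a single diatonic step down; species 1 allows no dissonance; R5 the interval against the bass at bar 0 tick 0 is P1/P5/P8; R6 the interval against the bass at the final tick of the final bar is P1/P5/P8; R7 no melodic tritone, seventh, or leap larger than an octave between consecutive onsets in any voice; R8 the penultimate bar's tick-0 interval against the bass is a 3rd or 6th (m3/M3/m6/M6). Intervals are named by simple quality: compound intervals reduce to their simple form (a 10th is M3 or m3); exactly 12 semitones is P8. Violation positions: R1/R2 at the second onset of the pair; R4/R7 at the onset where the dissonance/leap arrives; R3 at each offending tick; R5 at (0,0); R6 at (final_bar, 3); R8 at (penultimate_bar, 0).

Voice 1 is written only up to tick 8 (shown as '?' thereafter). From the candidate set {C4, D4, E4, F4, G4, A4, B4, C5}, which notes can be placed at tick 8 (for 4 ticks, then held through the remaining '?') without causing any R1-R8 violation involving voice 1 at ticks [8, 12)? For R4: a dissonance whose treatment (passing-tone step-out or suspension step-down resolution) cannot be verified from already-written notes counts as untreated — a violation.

{C4, E4, G4}

C4: legal
D4: violates R4
E4: legal
F4: violates R4
G4: legal
A4: violates R2
B4: violates R4
C5: violates R2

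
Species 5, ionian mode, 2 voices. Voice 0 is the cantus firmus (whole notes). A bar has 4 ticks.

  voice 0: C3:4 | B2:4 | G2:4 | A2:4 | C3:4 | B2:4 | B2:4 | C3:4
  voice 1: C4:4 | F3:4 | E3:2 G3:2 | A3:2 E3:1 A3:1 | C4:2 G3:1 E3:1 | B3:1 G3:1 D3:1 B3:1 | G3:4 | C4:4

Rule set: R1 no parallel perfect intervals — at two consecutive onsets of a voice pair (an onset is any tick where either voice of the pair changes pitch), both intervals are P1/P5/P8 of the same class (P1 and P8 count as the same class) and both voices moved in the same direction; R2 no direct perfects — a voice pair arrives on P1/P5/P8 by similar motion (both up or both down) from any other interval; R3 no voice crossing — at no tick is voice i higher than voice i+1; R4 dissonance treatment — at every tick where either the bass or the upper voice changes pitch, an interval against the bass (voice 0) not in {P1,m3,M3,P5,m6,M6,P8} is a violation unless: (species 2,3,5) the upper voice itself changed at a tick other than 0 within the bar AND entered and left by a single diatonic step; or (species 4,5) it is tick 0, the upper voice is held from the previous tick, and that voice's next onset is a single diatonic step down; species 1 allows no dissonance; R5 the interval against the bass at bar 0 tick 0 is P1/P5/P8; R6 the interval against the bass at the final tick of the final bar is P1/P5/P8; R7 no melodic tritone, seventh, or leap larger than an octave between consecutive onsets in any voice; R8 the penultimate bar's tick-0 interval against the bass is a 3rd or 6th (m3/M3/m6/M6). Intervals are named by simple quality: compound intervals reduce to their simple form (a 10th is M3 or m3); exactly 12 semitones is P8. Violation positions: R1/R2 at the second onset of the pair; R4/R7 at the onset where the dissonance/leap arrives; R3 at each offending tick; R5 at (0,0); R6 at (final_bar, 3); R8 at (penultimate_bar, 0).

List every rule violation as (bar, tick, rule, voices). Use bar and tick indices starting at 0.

bar 0: v0=C3 v1=C4 downbeat P8
bar 1: v0=B2 v1=F3 downbeat TT
bar 2: v0=G2 v1=E3 downbeat M6
bar 3: v0=A2 v1=A3 downbeat P8
bar 4: v0=C3 v1=C4 downbeat P8
bar 5: v0=B2 v1=B3 downbeat P8
bar 6: v0=B2 v1=G3 downbeat m6
bar 7: v0=C3 v1=C4 downbeat P8
  -> R4 @ bar 1 tick 0 v(0, 1): B2/F3 TT untreated
  -> R1 @ bar 3 tick 0 v(0, 1): G2/G3 P8 -> A2/A3 P8 similar
  -> R1 @ bar 4 tick 0 v(0, 1): A2/A3 P8 -> C3/C4 P8 similar
  -> R2 @ bar 7 tick 0 v(0, 1): B2/G3 m6 -> C3/C4 P8 similar

(1, 0, R4, (0, 1))
(3, 0, R1, (0, 1))
(4, 0, R1, (0, 1))
(7, 0, R2, (0, 1))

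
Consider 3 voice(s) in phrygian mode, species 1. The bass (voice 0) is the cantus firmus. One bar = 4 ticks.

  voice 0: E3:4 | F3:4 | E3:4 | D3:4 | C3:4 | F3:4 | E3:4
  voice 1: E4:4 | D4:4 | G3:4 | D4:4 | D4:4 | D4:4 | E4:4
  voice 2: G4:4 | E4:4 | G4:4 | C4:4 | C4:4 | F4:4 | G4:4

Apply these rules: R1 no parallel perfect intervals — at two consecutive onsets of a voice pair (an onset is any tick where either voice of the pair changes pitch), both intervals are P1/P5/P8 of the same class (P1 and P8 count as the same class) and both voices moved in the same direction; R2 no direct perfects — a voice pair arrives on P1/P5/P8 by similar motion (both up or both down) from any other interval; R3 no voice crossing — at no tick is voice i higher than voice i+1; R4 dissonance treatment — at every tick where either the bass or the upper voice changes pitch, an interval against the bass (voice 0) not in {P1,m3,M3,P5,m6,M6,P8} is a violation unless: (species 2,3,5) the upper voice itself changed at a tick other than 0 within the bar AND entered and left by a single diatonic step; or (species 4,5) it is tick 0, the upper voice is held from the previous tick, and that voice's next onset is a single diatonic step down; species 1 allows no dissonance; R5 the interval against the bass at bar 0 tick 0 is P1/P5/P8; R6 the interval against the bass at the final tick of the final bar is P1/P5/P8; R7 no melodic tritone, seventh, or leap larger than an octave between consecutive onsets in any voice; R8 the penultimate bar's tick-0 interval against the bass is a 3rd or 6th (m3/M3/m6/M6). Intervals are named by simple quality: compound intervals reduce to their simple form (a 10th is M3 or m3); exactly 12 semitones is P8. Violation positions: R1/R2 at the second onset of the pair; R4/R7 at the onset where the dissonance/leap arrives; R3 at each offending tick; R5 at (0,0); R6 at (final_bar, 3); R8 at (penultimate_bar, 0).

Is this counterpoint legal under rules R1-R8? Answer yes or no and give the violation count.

No (15 violations)

bar 0: v0=E3 v1=E4 v2=G4 (m3)
bar 1: v0=F3 v1=D4 v2=E4 (M7)
bar 2: v0=E3 v1=G3 v2=G4 (m3)
bar 3: v0=D3 v1=D4 v2=C4 (m7)
bar 4: v0=C3 v1=D4 v2=C4 (P8)
bar 5: v0=F3 v1=D4 v2=F4 (P8)
bar 6: v0=E3 v1=E4 v2=G4 (m3)
  R5 @ bar0.0: opens on m3
  R4 @ bar1.0: F3/E4 M7 untreated
  R3 @ bar3.0: D4 above C4
  R4 @ bar3.0: D3/C4 m7 untreated
  R3 @ bar3.1: D4 above C4
  R3 @ bar3.2: D4 above C4
  R3 @ bar3.3: D4 above C4
  R3 @ bar4.0: D4 above C4
  R4 @ bar4.0: C3/D4 M2 untreated
  R3 @ bar4.1: D4 above C4
  R3 @ bar4.2: D4 above C4
  R3 @ bar4.3: D4 above C4
  R1 @ bar5.0: C3/C4 P8 -> F3/F4 P8 similar
  R8 @ bar5.0: penult P8 not 3rd/6th
  R6 @ bar6.3: closes on m3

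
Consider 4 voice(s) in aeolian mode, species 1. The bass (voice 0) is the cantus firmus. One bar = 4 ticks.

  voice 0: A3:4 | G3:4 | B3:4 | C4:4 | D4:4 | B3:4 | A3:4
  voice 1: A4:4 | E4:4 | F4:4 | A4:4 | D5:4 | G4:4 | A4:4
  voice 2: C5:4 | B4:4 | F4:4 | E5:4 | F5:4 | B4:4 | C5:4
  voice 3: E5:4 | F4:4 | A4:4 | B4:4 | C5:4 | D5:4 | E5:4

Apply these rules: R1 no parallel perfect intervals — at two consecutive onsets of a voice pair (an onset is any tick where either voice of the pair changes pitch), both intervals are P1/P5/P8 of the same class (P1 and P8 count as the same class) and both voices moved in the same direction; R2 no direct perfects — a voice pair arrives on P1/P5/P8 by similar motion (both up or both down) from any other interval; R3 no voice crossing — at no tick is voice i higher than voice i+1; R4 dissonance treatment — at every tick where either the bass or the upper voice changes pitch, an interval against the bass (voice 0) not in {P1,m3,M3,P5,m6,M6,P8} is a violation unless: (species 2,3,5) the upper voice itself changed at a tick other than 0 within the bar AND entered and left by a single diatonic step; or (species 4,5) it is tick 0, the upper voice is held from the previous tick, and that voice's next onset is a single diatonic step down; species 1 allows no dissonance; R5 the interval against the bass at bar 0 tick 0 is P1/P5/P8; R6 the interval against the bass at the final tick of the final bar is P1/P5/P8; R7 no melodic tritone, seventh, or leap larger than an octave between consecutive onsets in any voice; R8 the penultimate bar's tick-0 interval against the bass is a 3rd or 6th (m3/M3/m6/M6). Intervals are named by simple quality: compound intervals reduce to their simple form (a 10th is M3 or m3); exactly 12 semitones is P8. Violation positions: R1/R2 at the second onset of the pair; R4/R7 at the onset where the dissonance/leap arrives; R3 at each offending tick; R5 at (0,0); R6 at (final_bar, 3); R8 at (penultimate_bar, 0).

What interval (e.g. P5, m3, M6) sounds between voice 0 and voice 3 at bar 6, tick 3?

voice 0=A3 voice 3=E5 -> P5

P5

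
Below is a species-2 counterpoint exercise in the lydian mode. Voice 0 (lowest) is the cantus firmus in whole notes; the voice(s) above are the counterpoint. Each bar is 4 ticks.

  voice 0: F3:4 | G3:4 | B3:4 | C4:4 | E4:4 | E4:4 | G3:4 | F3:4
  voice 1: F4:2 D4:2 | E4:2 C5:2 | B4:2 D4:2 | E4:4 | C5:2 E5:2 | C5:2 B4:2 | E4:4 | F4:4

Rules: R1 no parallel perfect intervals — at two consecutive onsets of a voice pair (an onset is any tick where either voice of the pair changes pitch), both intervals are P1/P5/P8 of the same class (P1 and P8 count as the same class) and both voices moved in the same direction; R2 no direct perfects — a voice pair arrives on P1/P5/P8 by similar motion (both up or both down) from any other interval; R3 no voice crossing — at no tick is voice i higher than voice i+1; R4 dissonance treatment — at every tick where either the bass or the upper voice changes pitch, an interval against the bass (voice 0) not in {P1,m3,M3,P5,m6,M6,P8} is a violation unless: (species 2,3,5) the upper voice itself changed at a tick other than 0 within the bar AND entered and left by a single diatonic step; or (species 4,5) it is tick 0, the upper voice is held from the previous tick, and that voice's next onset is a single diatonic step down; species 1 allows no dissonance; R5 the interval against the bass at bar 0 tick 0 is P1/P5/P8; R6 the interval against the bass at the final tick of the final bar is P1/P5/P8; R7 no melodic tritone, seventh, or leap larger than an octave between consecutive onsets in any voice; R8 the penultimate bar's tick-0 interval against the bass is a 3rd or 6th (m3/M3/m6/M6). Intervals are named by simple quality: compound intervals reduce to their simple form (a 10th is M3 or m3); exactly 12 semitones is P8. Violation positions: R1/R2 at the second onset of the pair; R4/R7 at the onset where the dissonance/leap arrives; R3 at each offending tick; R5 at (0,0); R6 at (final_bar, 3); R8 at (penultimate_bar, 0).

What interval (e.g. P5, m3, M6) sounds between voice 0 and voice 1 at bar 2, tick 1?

P8

voice 0=B3 voice 1=B4 -> P8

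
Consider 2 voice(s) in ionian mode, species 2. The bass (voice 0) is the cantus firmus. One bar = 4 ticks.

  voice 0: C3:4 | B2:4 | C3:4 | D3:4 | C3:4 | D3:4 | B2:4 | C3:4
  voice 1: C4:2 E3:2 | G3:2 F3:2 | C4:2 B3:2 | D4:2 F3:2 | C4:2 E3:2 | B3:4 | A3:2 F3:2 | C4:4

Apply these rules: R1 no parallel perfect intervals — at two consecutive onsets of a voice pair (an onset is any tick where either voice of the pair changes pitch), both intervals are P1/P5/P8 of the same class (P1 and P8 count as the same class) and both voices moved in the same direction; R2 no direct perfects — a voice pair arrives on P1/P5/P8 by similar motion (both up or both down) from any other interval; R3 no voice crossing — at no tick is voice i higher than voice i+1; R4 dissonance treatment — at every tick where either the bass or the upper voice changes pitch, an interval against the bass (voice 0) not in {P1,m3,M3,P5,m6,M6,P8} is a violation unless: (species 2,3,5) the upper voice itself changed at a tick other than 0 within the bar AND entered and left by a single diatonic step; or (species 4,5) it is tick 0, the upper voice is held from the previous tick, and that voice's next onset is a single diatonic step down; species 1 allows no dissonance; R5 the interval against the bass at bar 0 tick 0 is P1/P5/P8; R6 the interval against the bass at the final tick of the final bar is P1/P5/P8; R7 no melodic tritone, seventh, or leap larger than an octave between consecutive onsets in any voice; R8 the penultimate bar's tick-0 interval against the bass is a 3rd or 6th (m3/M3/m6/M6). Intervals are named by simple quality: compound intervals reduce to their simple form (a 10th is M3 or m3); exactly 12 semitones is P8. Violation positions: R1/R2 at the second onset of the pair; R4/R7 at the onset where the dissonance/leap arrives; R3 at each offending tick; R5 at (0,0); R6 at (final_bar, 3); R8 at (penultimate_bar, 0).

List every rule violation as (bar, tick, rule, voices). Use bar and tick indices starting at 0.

bar 0: v0=C3 v1=C4 downbeat P8
bar 1: v0=B2 v1=G3 downbeat m6
bar 2: v0=C3 v1=C4 downbeat P8
bar 3: v0=D3 v1=D4 downbeat P8
bar 4: v0=C3 v1=C4 downbeat P8
bar 5: v0=D3 v1=B3 downbeat M6
bar 6: v0=B2 v1=A3 downbeat m7
bar 7: v0=C3 v1=C4 downbeat P8
  -> R4 @ bar 1 tick 2 v(0, 1): B2/F3 TT untreated
  -> R2 @ bar 2 tick 0 v(0, 1): B2/F3 TT -> C3/C4 P8 similar
  -> R4 @ bar 2 tick 2 v(0, 1): C3/B3 M7 untreated
  -> R2 @ bar 3 tick 0 v(0, 1): C3/B3 M7 -> D3/D4 P8 similar
  -> R4 @ bar 6 tick 0 v(0, 1): B2/A3 m7 untreated
  -> R8 @ bar 6 tick 0 v(0, 1): penult m7 not 3rd/6th
  -> R4 @ bar 6 tick 2 v(0, 1): B2/F3 TT untreated
  -> R2 @ bar 7 tick 0 v(0, 1): B2/F3 TT -> C3/C4 P8 similar

(1, 2, R4, (0, 1))
(2, 0, R2, (0, 1))
(2, 2, R4, (0, 1))
(3, 0, R2, (0, 1))
(6, 0, R4, (0, 1))
(6, 0, R8, (0, 1))
(6, 2, R4, (0, 1))
(7, 0, R2, (0, 1))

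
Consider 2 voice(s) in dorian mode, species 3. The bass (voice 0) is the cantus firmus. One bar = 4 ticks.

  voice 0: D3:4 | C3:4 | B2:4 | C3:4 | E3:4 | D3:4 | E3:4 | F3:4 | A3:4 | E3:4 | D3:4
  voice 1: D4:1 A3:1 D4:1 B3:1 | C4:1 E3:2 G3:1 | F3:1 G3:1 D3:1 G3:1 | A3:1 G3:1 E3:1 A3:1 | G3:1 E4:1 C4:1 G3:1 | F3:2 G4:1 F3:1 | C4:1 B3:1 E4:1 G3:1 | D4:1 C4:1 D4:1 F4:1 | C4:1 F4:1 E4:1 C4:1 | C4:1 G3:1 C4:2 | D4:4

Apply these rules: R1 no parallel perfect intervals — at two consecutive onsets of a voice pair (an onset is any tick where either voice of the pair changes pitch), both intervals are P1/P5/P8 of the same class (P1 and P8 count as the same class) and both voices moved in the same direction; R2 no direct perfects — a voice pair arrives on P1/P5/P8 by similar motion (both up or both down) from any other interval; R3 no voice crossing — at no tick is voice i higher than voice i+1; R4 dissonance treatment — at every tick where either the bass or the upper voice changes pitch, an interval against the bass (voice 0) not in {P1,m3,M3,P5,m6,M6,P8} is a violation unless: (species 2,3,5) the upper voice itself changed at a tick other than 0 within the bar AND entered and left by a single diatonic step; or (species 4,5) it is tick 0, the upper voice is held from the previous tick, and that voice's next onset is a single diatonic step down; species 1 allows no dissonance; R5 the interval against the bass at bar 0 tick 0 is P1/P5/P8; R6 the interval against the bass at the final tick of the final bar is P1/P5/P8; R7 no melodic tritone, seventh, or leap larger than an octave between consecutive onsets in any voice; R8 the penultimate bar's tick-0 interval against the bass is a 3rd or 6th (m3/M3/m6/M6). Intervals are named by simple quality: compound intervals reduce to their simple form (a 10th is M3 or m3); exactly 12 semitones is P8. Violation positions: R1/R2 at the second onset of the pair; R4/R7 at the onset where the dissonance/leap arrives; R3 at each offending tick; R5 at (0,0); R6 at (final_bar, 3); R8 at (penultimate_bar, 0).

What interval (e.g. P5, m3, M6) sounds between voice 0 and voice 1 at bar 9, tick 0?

m6

voice 0=E3 voice 1=C4 -> m6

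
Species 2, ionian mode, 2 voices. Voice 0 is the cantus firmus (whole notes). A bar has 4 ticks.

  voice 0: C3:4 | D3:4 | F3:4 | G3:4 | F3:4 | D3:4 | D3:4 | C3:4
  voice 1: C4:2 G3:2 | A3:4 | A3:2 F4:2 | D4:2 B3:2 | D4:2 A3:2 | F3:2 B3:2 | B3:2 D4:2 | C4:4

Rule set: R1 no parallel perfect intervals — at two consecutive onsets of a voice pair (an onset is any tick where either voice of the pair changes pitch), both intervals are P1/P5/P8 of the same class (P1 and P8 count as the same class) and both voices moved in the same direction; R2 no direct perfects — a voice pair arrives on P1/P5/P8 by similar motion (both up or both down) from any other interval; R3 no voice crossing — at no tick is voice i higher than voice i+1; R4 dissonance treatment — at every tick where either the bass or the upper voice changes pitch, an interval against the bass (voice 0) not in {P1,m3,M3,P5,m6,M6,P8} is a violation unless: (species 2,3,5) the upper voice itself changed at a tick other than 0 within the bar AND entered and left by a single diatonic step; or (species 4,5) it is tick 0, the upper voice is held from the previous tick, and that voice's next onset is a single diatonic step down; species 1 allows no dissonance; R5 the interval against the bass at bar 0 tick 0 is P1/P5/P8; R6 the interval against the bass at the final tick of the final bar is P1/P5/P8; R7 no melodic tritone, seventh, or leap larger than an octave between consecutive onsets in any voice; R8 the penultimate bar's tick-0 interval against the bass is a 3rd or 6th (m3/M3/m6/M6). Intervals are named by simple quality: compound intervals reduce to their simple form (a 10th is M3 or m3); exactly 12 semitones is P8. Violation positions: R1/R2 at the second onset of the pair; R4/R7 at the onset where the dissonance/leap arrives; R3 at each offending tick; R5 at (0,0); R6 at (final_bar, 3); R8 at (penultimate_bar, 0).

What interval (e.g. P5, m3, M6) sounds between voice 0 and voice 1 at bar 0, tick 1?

P8

voice 0=C3 voice 1=C4 -> P8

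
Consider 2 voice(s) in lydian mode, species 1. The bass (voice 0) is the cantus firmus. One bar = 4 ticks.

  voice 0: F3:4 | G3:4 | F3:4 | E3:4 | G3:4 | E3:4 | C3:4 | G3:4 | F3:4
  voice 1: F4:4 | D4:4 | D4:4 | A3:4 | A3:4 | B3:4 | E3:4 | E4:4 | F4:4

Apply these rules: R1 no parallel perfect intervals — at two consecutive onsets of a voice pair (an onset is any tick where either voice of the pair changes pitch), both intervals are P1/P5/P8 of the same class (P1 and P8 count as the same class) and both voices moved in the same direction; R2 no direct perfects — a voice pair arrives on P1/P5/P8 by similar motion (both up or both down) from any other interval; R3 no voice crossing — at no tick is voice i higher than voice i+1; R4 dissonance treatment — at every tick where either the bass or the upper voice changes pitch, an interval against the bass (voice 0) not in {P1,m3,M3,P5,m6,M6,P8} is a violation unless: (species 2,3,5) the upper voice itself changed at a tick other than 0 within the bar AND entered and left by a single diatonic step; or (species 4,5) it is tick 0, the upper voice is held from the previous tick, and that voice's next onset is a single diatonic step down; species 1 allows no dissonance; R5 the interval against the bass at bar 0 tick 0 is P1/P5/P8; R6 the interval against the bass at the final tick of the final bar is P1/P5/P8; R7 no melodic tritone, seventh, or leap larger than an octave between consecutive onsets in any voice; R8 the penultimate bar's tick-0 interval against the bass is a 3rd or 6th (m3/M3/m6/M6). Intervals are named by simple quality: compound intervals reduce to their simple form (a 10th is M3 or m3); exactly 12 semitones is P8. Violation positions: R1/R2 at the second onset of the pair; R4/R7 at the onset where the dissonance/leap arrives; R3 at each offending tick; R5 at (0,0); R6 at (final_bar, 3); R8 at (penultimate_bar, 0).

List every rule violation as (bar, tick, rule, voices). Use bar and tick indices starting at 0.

bar 0: v0=F3 v1=F4 downbeat P8
bar 1: v0=G3 v1=D4 downbeat P5
bar 2: v0=F3 v1=D4 downbeat M6
bar 3: v0=E3 v1=A3 downbeat P4
bar 4: v0=G3 v1=A3 downbeat M2
bar 5: v0=E3 v1=B3 downbeat P5
bar 6: v0=C3 v1=E3 downbeat M3
bar 7: v0=G3 v1=E4 downbeat M6
bar 8: v0=F3 v1=F4 downbeat P8
  -> R4 @ bar 3 tick 0 v(0, 1): E3/A3 P4 untreated
  -> R4 @ bar 4 tick 0 v(0, 1): G3/A3 M2 untreated

(3, 0, R4, (0, 1))
(4, 0, R4, (0, 1))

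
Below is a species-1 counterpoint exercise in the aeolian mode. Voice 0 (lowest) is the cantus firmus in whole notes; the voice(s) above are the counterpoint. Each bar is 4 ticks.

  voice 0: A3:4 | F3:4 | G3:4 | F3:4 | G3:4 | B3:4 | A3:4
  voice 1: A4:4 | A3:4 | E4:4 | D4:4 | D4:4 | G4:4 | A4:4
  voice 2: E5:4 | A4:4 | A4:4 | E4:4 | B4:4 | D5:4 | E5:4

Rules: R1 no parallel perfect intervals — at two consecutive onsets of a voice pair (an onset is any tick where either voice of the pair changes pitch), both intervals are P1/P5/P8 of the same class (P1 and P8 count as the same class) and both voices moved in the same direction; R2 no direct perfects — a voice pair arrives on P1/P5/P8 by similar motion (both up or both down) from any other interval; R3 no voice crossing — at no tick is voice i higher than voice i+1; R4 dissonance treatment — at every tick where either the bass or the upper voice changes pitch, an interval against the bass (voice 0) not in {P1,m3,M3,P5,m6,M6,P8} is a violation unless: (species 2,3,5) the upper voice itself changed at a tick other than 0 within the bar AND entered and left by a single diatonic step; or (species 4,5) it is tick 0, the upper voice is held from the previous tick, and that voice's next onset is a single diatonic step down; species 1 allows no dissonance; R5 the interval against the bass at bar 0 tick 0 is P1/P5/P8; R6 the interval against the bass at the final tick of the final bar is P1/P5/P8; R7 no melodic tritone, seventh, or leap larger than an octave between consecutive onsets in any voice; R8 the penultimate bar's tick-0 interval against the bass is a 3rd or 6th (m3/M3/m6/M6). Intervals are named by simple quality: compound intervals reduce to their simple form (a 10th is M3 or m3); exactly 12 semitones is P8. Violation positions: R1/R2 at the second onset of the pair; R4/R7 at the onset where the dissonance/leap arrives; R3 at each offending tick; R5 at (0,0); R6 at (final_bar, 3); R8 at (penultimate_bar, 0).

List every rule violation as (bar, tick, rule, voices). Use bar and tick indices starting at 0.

(1, 0, R2, (1, 2))
(2, 0, R4, (0, 2))
(3, 0, R4, (0, 2))
(5, 0, R2, (1, 2))
(6, 0, R1, (1, 2))

bar 0: v0=A3 v1=A4 v2=E5 downbeat P5
bar 1: v0=F3 v1=A3 v2=A4 downbeat M3
bar 2: v0=G3 v1=E4 v2=A4 downbeat M2
bar 3: v0=F3 v1=D4 v2=E4 downbeat M7
bar 4: v0=G3 v1=D4 v2=B4 downbeat M3
bar 5: v0=B3 v1=G4 v2=D5 downbeat m3
bar 6: v0=A3 v1=A4 v2=E5 downbeat P5
  -> R2 @ bar 1 tick 0 v(1, 2): A4/E5 P5 -> A3/A4 P8 similar
  -> R4 @ bar 2 tick 0 v(0, 2): G3/A4 M2 untreated
  -> R4 @ bar 3 tick 0 v(0, 2): F3/E4 M7 untreated
  -> R2 @ bar 5 tick 0 v(1, 2): D4/B4 M6 -> G4/D5 P5 similar
  -> R1 @ bar 6 tick 0 v(1, 2): G4/D5 P5 -> A4/E5 P5 similar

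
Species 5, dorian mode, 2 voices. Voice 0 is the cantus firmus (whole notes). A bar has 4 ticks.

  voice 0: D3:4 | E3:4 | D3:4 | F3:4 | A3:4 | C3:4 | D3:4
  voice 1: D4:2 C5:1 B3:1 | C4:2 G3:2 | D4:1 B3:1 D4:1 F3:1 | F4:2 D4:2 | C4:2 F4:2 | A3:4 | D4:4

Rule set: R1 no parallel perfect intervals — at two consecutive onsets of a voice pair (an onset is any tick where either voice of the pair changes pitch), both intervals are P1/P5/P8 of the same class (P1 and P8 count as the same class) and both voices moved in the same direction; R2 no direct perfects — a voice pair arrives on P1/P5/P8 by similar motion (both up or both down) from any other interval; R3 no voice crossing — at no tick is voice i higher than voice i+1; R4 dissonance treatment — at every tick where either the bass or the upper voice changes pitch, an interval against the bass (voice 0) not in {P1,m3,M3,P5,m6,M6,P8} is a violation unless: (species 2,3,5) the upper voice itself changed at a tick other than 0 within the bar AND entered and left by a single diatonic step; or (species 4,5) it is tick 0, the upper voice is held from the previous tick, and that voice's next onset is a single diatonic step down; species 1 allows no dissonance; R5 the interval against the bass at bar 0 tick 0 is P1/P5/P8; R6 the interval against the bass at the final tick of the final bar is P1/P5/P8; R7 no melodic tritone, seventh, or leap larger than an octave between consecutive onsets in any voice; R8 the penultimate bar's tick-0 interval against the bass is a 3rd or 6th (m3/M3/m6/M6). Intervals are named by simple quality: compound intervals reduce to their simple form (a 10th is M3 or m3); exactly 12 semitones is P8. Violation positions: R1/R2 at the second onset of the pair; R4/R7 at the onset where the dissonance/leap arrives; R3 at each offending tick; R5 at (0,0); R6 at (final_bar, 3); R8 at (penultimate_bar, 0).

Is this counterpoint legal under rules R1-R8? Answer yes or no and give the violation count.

bar 0: v0=D3 v1=D4 (P8)
bar 1: v0=E3 v1=C4 (m6)
bar 2: v0=D3 v1=D4 (P8)
bar 3: v0=F3 v1=F4 (P8)
bar 4: v0=A3 v1=C4 (m3)
bar 5: v0=C3 v1=A3 (M6)
bar 6: v0=D3 v1=D4 (P8)
  R4 @ bar0.2: D3/C5 m7 untreated
  R7 @ bar0.2: D4->C5 leap 10st
  R7 @ bar0.3: C5->B3 leap 13st
  R2 @ bar3.0: D3/F3 m3 -> F3/F4 P8 similar
  R2 @ bar6.0: C3/A3 M6 -> D3/D4 P8 similar

No (5 violations)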